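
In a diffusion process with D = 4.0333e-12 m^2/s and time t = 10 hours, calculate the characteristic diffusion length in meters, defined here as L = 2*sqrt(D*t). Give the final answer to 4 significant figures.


t = 10 hr = 36000 s
Diffusion length = 2*sqrt(D*t)
= 2*sqrt(4.0333e-12 * 36000)
= 7.621e-04 m


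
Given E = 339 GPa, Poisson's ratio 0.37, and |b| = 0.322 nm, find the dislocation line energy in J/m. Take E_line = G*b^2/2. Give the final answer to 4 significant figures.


Step 1: G = E / (2*(1+nu))
G = 339 / (2*(1+0.37)) = 123.723 GPa = 1.23723e+11 Pa
Step 2: E_line = G*b^2/2
b = 0.322 nm = 3.22e-10 m
E_line = 0.5 * 1.23723e+11 * (3.22e-10)^2 = 6.414e-09 J/m


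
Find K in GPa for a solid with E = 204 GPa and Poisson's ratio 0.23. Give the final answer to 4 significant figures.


K = E / (3*(1-2*nu))
K = 204 / (3*(1-2*0.23))
K = 125.9 GPa


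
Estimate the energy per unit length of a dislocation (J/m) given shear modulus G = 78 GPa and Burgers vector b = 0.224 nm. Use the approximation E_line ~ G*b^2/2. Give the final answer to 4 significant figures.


E = G*b^2/2
b = 0.224 nm = 2.24e-10 m
G = 78 GPa = 7.8e+10 Pa
E = 0.5 * 7.8e+10 * (2.24e-10)^2
E = 1.957e-09 J/m


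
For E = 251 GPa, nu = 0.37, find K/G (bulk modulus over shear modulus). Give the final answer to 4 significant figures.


G = E / (2*(1+nu))
G = 251 / (2*(1+0.37)) = 91.6058 GPa
K = E / (3*(1-2*nu))
K = 251 / (3*(1-2*0.37)) = 321.795 GPa
K/G = 321.795 / 91.6058 = 3.513


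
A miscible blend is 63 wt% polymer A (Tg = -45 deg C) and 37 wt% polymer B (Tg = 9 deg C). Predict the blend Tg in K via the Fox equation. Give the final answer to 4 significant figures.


1/Tg = w1/Tg1 + w2/Tg2 (in Kelvin)
Tg1 = 228.15 K, Tg2 = 282.15 K
1/Tg = 0.63/228.15 + 0.37/282.15
Tg = 245.5 K


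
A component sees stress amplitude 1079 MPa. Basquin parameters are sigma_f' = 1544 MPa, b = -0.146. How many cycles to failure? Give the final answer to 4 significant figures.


sigma_a = sigma_f' * (2*Nf)^b
2*Nf = (sigma_a / sigma_f')^(1/b)
2*Nf = (1079 / 1544)^(1/-0.146)
2*Nf = 11.6394
Nf = 5.82 cycles


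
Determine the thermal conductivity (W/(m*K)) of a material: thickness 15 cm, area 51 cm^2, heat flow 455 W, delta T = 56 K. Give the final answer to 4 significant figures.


k = Q*L / (A*dT)
L = 0.15 m, A = 5.1e-03 m^2
k = 455 * 0.15 / (5.1e-03 * 56)
k = 239 W/(m*K)


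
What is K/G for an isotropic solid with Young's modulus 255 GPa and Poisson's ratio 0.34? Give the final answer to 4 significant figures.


G = E / (2*(1+nu))
G = 255 / (2*(1+0.34)) = 95.1493 GPa
K = E / (3*(1-2*nu))
K = 255 / (3*(1-2*0.34)) = 265.625 GPa
K/G = 265.625 / 95.1493 = 2.792


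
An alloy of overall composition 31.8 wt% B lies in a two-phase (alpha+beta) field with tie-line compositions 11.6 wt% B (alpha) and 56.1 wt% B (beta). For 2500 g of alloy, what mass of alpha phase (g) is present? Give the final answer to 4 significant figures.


f_alpha = (C_beta - C0) / (C_beta - C_alpha)
f_alpha = (56.1 - 31.8) / (56.1 - 11.6) = 0.546067
m_alpha = f_alpha * m_total = 0.546067 * 2500 = 1365 g


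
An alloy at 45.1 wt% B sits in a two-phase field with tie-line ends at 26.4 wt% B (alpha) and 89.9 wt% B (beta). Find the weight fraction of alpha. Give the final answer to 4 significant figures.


f_alpha = (C_beta - C0) / (C_beta - C_alpha)
f_alpha = (89.9 - 45.1) / (89.9 - 26.4)
f_alpha = 0.7055


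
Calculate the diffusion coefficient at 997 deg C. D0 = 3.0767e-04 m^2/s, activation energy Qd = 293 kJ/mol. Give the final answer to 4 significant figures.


D = D0 * exp(-Qd / (R*T))
T = 1270.15 K
D = 3.0767e-04 * exp(-293e3 / (8.314 * 1270.15))
D = 2.742e-16 m^2/s


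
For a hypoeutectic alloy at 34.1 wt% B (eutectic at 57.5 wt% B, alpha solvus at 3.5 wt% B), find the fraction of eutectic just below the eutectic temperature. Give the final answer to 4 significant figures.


f_primary = (C_e - C0) / (C_e - C_alpha_max)
f_primary = (57.5 - 34.1) / (57.5 - 3.5)
f_primary = 0.433333
f_eutectic = 1 - 0.433333 = 0.5667


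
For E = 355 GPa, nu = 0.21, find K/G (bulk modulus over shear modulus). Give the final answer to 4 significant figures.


G = E / (2*(1+nu))
G = 355 / (2*(1+0.21)) = 146.694 GPa
K = E / (3*(1-2*nu))
K = 355 / (3*(1-2*0.21)) = 204.023 GPa
K/G = 204.023 / 146.694 = 1.391


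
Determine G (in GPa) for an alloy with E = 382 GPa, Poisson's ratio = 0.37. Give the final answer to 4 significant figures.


G = E / (2*(1+nu))
G = 382 / (2*(1+0.37))
G = 139.4 GPa


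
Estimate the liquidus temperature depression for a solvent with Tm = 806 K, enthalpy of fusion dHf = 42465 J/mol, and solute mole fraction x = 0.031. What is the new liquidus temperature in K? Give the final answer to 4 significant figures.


dT = R*Tm^2*x / dHf
dT = 8.314 * 806^2 * 0.031 / 42465
dT = 3.94285 K
T_new = 806 - 3.94285 = 802.1 K


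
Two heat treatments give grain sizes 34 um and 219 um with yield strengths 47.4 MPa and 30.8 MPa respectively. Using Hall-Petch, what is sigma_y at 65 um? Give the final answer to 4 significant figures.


sigma_y = sigma0 + k / sqrt(d)
1/sqrt(d1) = 1/sqrt(3.4e-05) = 171.499;  1/sqrt(d2) = 67.5737
k = (sigma1 - sigma2) / (1/sqrt(d1) - 1/sqrt(d2)) = (47.4 - 30.8) / (171.499 - 67.5737) = 0.159731 MPa*m^0.5
sigma0 = sigma1 - k/sqrt(d1) = 47.4 - 0.159731*171.499 = 20.0064 MPa
sigma_y(d3) = 20.0064 + 0.159731 / sqrt(6.5e-05) = 39.82 MPa


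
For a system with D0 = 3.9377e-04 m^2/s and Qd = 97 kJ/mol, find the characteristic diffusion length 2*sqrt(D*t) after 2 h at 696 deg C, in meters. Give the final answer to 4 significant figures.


Step 1: D = D0 * exp(-Qd/(R*T))
T = 969.15 K
D = 3.9377e-04 * exp(-97e3 / (8.314 * 969.15)) = 2.32814e-09 m^2/s
Step 2: L = 2*sqrt(D*t)
t = 2 h = 7200 s
L = 2*sqrt(2.32814e-09 * 7200) = 8.188e-03 m


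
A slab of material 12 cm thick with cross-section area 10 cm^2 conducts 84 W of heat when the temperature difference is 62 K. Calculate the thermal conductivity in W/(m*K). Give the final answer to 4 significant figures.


k = Q*L / (A*dT)
L = 0.12 m, A = 1e-03 m^2
k = 84 * 0.12 / (1e-03 * 62)
k = 162.6 W/(m*K)


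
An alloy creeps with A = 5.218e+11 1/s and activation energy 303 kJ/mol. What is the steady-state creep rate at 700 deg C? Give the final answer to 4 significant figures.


rate = A * exp(-Q / (R*T))
T = 700 + 273.15 = 973.15 K
rate = 5.218e+11 * exp(-303e3 / (8.314 * 973.15))
rate = 2.839e-05 1/s


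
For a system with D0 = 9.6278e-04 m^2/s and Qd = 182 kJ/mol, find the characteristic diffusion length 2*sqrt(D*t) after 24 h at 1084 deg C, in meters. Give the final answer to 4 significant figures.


Step 1: D = D0 * exp(-Qd/(R*T))
T = 1357.15 K
D = 9.6278e-04 * exp(-182e3 / (8.314 * 1357.15)) = 9.51417e-11 m^2/s
Step 2: L = 2*sqrt(D*t)
t = 24 h = 86400 s
L = 2*sqrt(9.51417e-11 * 86400) = 5.734e-03 m


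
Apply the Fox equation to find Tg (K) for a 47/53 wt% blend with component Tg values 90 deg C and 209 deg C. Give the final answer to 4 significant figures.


1/Tg = w1/Tg1 + w2/Tg2 (in Kelvin)
Tg1 = 363.15 K, Tg2 = 482.15 K
1/Tg = 0.47/363.15 + 0.53/482.15
Tg = 417.8 K


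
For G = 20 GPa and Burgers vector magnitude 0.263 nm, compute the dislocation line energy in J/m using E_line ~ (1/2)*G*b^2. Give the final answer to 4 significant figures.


E = G*b^2/2
b = 0.263 nm = 2.63e-10 m
G = 20 GPa = 2e+10 Pa
E = 0.5 * 2e+10 * (2.63e-10)^2
E = 6.917e-10 J/m


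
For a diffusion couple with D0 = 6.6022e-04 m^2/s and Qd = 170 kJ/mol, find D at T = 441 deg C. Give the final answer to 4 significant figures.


D = D0 * exp(-Qd / (R*T))
T = 714.15 K
D = 6.6022e-04 * exp(-170e3 / (8.314 * 714.15))
D = 2.427e-16 m^2/s


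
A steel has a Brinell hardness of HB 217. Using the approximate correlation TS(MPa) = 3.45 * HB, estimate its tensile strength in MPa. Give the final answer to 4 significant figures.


TS (MPa) = 3.45 * HB
TS = 3.45 * 217
TS = 748.7 MPa


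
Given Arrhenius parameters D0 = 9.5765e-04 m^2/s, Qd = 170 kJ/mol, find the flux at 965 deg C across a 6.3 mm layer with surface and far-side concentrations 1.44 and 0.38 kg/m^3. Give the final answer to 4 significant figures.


Step 1: D = D0 * exp(-Qd/(R*T))
T = 965 + 273.15 = 1238.15 K
D = 9.5765e-04 * exp(-170e3 / (8.314 * 1238.15)) = 6.44239e-11 m^2/s
Step 2: J = D * (C1 - C2) / dx
J = 6.44239e-11 * (1.44 - 0.38) / 6.3e-03
J = 1.084e-08 kg/(m^2*s)


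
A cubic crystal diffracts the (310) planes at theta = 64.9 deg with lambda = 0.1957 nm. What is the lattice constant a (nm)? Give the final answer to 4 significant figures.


d = lambda / (2*sin(theta))
d = 0.1957 / (2*sin(64.9 deg))
d = 0.108054 nm
a = d * sqrt(h^2+k^2+l^2) = 0.108054 * sqrt(10)
a = 0.3417 nm


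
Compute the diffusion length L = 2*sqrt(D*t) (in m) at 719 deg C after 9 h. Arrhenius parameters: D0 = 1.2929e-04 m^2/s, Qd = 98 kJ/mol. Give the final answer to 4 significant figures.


Step 1: D = D0 * exp(-Qd/(R*T))
T = 992.15 K
D = 1.2929e-04 * exp(-98e3 / (8.314 * 992.15)) = 8.95121e-10 m^2/s
Step 2: L = 2*sqrt(D*t)
t = 9 h = 32400 s
L = 2*sqrt(8.95121e-10 * 32400) = 0.01077 m


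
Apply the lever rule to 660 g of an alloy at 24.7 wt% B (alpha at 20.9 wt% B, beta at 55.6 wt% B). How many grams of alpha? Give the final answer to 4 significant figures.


f_alpha = (C_beta - C0) / (C_beta - C_alpha)
f_alpha = (55.6 - 24.7) / (55.6 - 20.9) = 0.89049
m_alpha = f_alpha * m_total = 0.89049 * 660 = 587.7 g


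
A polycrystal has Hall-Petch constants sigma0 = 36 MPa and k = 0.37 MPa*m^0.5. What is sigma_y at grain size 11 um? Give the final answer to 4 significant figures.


sigma_y = sigma0 + k / sqrt(d)
d = 11 um = 1.1e-05 m
sigma_y = 36 + 0.37 / sqrt(1.1e-05)
sigma_y = 147.6 MPa


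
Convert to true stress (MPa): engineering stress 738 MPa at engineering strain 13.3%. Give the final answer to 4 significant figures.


sigma_true = sigma_eng * (1 + epsilon_eng)
sigma_true = 738 * (1 + 0.133)
sigma_true = 836.2 MPa


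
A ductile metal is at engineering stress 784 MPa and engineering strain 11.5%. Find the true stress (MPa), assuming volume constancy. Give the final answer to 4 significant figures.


sigma_true = sigma_eng * (1 + epsilon_eng)
sigma_true = 784 * (1 + 0.115)
sigma_true = 874.2 MPa


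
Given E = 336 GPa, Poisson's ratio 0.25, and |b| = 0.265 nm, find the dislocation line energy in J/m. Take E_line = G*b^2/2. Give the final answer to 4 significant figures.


Step 1: G = E / (2*(1+nu))
G = 336 / (2*(1+0.25)) = 134.4 GPa = 1.344e+11 Pa
Step 2: E_line = G*b^2/2
b = 0.265 nm = 2.65e-10 m
E_line = 0.5 * 1.344e+11 * (2.65e-10)^2 = 4.719e-09 J/m


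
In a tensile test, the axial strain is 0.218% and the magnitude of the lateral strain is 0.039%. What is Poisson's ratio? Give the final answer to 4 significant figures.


nu = -epsilon_lat / epsilon_axial
Lateral strain is contraction (negative), so using magnitudes:
nu = 0.039 / 0.218
nu = 0.1789


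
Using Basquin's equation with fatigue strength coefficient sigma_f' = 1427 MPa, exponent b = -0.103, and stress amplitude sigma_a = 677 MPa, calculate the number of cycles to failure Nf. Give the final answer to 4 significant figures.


sigma_a = sigma_f' * (2*Nf)^b
2*Nf = (sigma_a / sigma_f')^(1/b)
2*Nf = (677 / 1427)^(1/-0.103)
2*Nf = 1393.26
Nf = 696.6 cycles


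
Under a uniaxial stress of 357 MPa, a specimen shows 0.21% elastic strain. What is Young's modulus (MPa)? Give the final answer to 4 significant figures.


E = sigma / epsilon
epsilon = 0.21% = 2.1e-03
E = 357 / 2.1e-03
E = 170000 MPa


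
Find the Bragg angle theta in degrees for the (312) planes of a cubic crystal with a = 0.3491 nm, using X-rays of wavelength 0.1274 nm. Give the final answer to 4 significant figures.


d = a / sqrt(h^2+k^2+l^2)
d = 0.3491 / sqrt(14) = 0.0933009 nm
lambda = 2*d*sin(theta)  =>  sin(theta) = lambda / (2*d)
sin(theta) = 0.1274 / (2 * 0.0933009) = 0.682737
theta = 43.06 deg


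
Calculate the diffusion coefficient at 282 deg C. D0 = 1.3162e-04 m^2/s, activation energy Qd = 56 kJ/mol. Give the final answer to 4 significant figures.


D = D0 * exp(-Qd / (R*T))
T = 555.15 K
D = 1.3162e-04 * exp(-56e3 / (8.314 * 555.15))
D = 7.08e-10 m^2/s


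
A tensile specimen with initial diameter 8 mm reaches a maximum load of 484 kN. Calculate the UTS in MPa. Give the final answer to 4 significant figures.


A0 = pi*(d/2)^2 = pi*(8/2)^2 = 50.2655 mm^2
UTS = F_max / A0 = 484*1000 / 50.2655
UTS = 9629 MPa


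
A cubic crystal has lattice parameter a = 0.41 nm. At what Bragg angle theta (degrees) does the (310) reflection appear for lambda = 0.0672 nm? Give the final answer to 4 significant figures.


d = a / sqrt(h^2+k^2+l^2)
d = 0.41 / sqrt(10) = 0.129653 nm
lambda = 2*d*sin(theta)  =>  sin(theta) = lambda / (2*d)
sin(theta) = 0.0672 / (2 * 0.129653) = 0.259153
theta = 15.02 deg


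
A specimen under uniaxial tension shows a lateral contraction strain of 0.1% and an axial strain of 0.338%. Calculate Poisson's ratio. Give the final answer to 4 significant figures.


nu = -epsilon_lat / epsilon_axial
Lateral strain is contraction (negative), so using magnitudes:
nu = 0.1 / 0.338
nu = 0.2959


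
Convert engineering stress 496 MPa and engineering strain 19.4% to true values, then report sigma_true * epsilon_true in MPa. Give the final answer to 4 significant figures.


sigma_true = sigma_eng * (1 + epsilon_eng)
sigma_true = 496 * (1 + 0.194) = 592.224 MPa
epsilon_true = ln(1 + epsilon_eng)
epsilon_true = ln(1 + 0.194) = 0.177309
sigma_true * epsilon_true = 592.224 * 0.177309 = 105 MPa


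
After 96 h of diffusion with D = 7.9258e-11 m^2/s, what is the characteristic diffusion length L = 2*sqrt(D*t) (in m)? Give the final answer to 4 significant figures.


t = 96 hr = 345600 s
Diffusion length = 2*sqrt(D*t)
= 2*sqrt(7.9258e-11 * 345600)
= 0.01047 m


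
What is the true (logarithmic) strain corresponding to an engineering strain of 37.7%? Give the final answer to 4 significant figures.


epsilon_true = ln(1 + epsilon_eng)
epsilon_true = ln(1 + 0.377)
epsilon_true = 0.3199


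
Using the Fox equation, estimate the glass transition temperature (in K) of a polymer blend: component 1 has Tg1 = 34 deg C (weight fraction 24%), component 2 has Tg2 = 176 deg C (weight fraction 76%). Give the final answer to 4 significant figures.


1/Tg = w1/Tg1 + w2/Tg2 (in Kelvin)
Tg1 = 307.15 K, Tg2 = 449.15 K
1/Tg = 0.24/307.15 + 0.76/449.15
Tg = 404.3 K


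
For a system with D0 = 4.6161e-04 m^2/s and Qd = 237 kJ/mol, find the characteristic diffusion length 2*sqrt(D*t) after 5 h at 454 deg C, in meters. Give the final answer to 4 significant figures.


Step 1: D = D0 * exp(-Qd/(R*T))
T = 727.15 K
D = 4.6161e-04 * exp(-237e3 / (8.314 * 727.15)) = 4.35335e-21 m^2/s
Step 2: L = 2*sqrt(D*t)
t = 5 h = 18000 s
L = 2*sqrt(4.35335e-21 * 18000) = 1.77e-08 m


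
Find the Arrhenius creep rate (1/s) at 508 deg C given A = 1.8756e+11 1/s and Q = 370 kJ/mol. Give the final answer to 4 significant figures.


rate = A * exp(-Q / (R*T))
T = 508 + 273.15 = 781.15 K
rate = 1.8756e+11 * exp(-370e3 / (8.314 * 781.15))
rate = 3.394e-14 1/s


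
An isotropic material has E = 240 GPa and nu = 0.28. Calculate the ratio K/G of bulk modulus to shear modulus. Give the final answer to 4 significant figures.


G = E / (2*(1+nu))
G = 240 / (2*(1+0.28)) = 93.75 GPa
K = E / (3*(1-2*nu))
K = 240 / (3*(1-2*0.28)) = 181.818 GPa
K/G = 181.818 / 93.75 = 1.939


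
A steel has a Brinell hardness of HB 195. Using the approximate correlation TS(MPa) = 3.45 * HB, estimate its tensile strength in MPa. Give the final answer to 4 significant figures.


TS (MPa) = 3.45 * HB
TS = 3.45 * 195
TS = 672.8 MPa


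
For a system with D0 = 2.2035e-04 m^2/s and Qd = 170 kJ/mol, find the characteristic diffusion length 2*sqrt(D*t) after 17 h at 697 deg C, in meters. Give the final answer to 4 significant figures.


Step 1: D = D0 * exp(-Qd/(R*T))
T = 970.15 K
D = 2.2035e-04 * exp(-170e3 / (8.314 * 970.15)) = 1.54765e-13 m^2/s
Step 2: L = 2*sqrt(D*t)
t = 17 h = 61200 s
L = 2*sqrt(1.54765e-13 * 61200) = 1.946e-04 m


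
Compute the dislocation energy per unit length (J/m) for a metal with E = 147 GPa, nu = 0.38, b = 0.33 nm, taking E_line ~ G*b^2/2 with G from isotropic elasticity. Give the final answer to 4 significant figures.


Step 1: G = E / (2*(1+nu))
G = 147 / (2*(1+0.38)) = 53.2609 GPa = 5.32609e+10 Pa
Step 2: E_line = G*b^2/2
b = 0.33 nm = 3.3e-10 m
E_line = 0.5 * 5.32609e+10 * (3.3e-10)^2 = 2.9e-09 J/m


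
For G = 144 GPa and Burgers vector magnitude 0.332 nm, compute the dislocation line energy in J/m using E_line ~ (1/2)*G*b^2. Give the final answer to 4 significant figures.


E = G*b^2/2
b = 0.332 nm = 3.32e-10 m
G = 144 GPa = 1.44e+11 Pa
E = 0.5 * 1.44e+11 * (3.32e-10)^2
E = 7.936e-09 J/m


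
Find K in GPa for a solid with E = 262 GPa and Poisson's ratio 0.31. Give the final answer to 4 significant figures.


K = E / (3*(1-2*nu))
K = 262 / (3*(1-2*0.31))
K = 229.8 GPa


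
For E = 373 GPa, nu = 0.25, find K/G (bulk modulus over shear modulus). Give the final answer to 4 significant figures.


G = E / (2*(1+nu))
G = 373 / (2*(1+0.25)) = 149.2 GPa
K = E / (3*(1-2*nu))
K = 373 / (3*(1-2*0.25)) = 248.667 GPa
K/G = 248.667 / 149.2 = 1.667


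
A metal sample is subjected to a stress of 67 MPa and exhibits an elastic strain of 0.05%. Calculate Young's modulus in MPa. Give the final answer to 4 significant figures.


E = sigma / epsilon
epsilon = 0.05% = 5e-04
E = 67 / 5e-04
E = 134000 MPa


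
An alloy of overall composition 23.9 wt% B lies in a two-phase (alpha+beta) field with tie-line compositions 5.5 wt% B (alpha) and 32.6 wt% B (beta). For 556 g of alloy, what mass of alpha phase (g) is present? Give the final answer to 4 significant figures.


f_alpha = (C_beta - C0) / (C_beta - C_alpha)
f_alpha = (32.6 - 23.9) / (32.6 - 5.5) = 0.321033
m_alpha = f_alpha * m_total = 0.321033 * 556 = 178.5 g


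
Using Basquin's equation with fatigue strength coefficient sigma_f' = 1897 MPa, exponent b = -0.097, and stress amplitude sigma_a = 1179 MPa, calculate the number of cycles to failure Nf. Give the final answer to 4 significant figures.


sigma_a = sigma_f' * (2*Nf)^b
2*Nf = (sigma_a / sigma_f')^(1/b)
2*Nf = (1179 / 1897)^(1/-0.097)
2*Nf = 134.716
Nf = 67.36 cycles


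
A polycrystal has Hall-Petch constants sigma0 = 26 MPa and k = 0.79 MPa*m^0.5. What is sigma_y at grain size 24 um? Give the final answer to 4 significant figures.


sigma_y = sigma0 + k / sqrt(d)
d = 24 um = 2.4e-05 m
sigma_y = 26 + 0.79 / sqrt(2.4e-05)
sigma_y = 187.3 MPa


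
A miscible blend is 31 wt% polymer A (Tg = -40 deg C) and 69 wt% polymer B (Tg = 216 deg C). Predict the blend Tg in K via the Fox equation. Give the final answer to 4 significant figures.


1/Tg = w1/Tg1 + w2/Tg2 (in Kelvin)
Tg1 = 233.15 K, Tg2 = 489.15 K
1/Tg = 0.31/233.15 + 0.69/489.15
Tg = 364.9 K


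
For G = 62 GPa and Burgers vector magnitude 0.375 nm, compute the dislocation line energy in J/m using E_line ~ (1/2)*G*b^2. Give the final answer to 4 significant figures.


E = G*b^2/2
b = 0.375 nm = 3.75e-10 m
G = 62 GPa = 6.2e+10 Pa
E = 0.5 * 6.2e+10 * (3.75e-10)^2
E = 4.359e-09 J/m


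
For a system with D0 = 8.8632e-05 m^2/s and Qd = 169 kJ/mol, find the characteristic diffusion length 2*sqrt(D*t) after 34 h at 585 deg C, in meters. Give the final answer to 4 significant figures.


Step 1: D = D0 * exp(-Qd/(R*T))
T = 858.15 K
D = 8.8632e-05 * exp(-169e3 / (8.314 * 858.15)) = 4.57484e-15 m^2/s
Step 2: L = 2*sqrt(D*t)
t = 34 h = 122400 s
L = 2*sqrt(4.57484e-15 * 122400) = 4.733e-05 m


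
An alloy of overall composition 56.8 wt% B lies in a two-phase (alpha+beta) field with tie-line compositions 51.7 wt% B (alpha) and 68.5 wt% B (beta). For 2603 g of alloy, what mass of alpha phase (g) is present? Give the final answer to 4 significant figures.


f_alpha = (C_beta - C0) / (C_beta - C_alpha)
f_alpha = (68.5 - 56.8) / (68.5 - 51.7) = 0.696429
m_alpha = f_alpha * m_total = 0.696429 * 2603 = 1813 g


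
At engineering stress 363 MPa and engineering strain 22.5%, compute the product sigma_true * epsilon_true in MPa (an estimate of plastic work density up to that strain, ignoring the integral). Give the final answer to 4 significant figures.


sigma_true = sigma_eng * (1 + epsilon_eng)
sigma_true = 363 * (1 + 0.225) = 444.675 MPa
epsilon_true = ln(1 + epsilon_eng)
epsilon_true = ln(1 + 0.225) = 0.202941
sigma_true * epsilon_true = 444.675 * 0.202941 = 90.24 MPa


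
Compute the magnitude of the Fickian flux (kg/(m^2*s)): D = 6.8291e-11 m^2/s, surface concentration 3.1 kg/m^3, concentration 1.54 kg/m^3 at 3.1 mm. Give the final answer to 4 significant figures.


J = -D * (dC/dx) = D * (C1 - C2) / dx
J = 6.8291e-11 * (3.1 - 1.54) / 3.1e-03
J = 3.437e-08 kg/(m^2*s)


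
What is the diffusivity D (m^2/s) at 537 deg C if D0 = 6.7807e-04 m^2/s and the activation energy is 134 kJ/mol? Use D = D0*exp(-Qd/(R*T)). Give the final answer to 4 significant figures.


D = D0 * exp(-Qd / (R*T))
T = 810.15 K
D = 6.7807e-04 * exp(-134e3 / (8.314 * 810.15))
D = 1.553e-12 m^2/s


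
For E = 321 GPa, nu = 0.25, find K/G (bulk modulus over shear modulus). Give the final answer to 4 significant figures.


G = E / (2*(1+nu))
G = 321 / (2*(1+0.25)) = 128.4 GPa
K = E / (3*(1-2*nu))
K = 321 / (3*(1-2*0.25)) = 214 GPa
K/G = 214 / 128.4 = 1.667


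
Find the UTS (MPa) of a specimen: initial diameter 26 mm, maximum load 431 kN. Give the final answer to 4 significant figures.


A0 = pi*(d/2)^2 = pi*(26/2)^2 = 530.929 mm^2
UTS = F_max / A0 = 431*1000 / 530.929
UTS = 811.8 MPa


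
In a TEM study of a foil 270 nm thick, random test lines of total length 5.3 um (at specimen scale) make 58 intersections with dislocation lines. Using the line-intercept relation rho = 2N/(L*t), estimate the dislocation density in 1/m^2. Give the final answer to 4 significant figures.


rho = 2N / (L * t)
L = 5.3 um = 5.3e-06 m, t = 270 nm = 2.7e-07 m
rho = 2 * 58 / (5.3e-06 * 2.7e-07)
rho = 8.106e+13 1/m^2


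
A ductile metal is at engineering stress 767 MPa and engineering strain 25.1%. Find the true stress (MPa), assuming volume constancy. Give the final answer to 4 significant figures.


sigma_true = sigma_eng * (1 + epsilon_eng)
sigma_true = 767 * (1 + 0.251)
sigma_true = 959.5 MPa


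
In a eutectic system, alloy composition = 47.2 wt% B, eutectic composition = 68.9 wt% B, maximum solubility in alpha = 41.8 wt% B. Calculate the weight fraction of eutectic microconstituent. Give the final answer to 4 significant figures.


f_primary = (C_e - C0) / (C_e - C_alpha_max)
f_primary = (68.9 - 47.2) / (68.9 - 41.8)
f_primary = 0.800738
f_eutectic = 1 - 0.800738 = 0.1993


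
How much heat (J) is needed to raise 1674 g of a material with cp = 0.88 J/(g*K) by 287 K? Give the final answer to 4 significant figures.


Q = m * cp * dT
Q = 1674 * 0.88 * 287
Q = 422800 J


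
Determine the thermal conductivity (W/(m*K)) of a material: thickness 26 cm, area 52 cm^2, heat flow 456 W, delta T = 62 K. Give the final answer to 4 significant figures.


k = Q*L / (A*dT)
L = 0.26 m, A = 5.2e-03 m^2
k = 456 * 0.26 / (5.2e-03 * 62)
k = 367.7 W/(m*K)


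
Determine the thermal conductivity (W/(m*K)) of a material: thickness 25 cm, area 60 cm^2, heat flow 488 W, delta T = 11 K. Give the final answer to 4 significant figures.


k = Q*L / (A*dT)
L = 0.25 m, A = 6e-03 m^2
k = 488 * 0.25 / (6e-03 * 11)
k = 1848 W/(m*K)


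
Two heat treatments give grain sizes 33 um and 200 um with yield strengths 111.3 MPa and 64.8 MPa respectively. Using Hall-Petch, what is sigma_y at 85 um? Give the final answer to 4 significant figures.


sigma_y = sigma0 + k / sqrt(d)
1/sqrt(d1) = 1/sqrt(3.3e-05) = 174.078;  1/sqrt(d2) = 70.7107
k = (sigma1 - sigma2) / (1/sqrt(d1) - 1/sqrt(d2)) = (111.3 - 64.8) / (174.078 - 70.7107) = 0.449854 MPa*m^0.5
sigma0 = sigma1 - k/sqrt(d1) = 111.3 - 0.449854*174.078 = 32.9906 MPa
sigma_y(d3) = 32.9906 + 0.449854 / sqrt(8.5e-05) = 81.78 MPa


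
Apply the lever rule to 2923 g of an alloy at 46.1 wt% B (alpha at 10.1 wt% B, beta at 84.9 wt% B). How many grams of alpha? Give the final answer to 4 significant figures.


f_alpha = (C_beta - C0) / (C_beta - C_alpha)
f_alpha = (84.9 - 46.1) / (84.9 - 10.1) = 0.518717
m_alpha = f_alpha * m_total = 0.518717 * 2923 = 1516 g


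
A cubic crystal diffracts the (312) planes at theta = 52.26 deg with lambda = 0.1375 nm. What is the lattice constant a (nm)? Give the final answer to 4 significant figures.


d = lambda / (2*sin(theta))
d = 0.1375 / (2*sin(52.26 deg))
d = 0.0869377 nm
a = d * sqrt(h^2+k^2+l^2) = 0.0869377 * sqrt(14)
a = 0.3253 nm


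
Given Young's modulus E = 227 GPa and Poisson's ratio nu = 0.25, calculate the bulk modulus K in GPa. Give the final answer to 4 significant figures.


K = E / (3*(1-2*nu))
K = 227 / (3*(1-2*0.25))
K = 151.3 GPa


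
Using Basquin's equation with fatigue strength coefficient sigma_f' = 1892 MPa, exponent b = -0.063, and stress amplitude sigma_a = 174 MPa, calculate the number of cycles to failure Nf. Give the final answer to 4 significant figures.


sigma_a = sigma_f' * (2*Nf)^b
2*Nf = (sigma_a / sigma_f')^(1/b)
2*Nf = (174 / 1892)^(1/-0.063)
2*Nf = 2.82064e+16
Nf = 1.41e+16 cycles


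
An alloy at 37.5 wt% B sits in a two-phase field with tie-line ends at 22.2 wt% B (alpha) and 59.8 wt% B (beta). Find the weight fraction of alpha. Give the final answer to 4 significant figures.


f_alpha = (C_beta - C0) / (C_beta - C_alpha)
f_alpha = (59.8 - 37.5) / (59.8 - 22.2)
f_alpha = 0.5931


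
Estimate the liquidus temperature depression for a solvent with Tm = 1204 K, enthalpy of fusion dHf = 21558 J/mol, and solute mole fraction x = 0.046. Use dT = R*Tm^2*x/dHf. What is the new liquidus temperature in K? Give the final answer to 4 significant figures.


dT = R*Tm^2*x / dHf
dT = 8.314 * 1204^2 * 0.046 / 21558
dT = 25.7165 K
T_new = 1204 - 25.7165 = 1178 K


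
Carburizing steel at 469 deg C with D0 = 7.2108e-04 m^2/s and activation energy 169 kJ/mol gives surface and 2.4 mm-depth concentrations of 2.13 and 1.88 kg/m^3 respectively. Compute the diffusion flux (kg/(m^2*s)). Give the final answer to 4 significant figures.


Step 1: D = D0 * exp(-Qd/(R*T))
T = 469 + 273.15 = 742.15 K
D = 7.2108e-04 * exp(-169e3 / (8.314 * 742.15)) = 9.18016e-16 m^2/s
Step 2: J = D * (C1 - C2) / dx
J = 9.18016e-16 * (2.13 - 1.88) / 2.4e-03
J = 9.563e-14 kg/(m^2*s)


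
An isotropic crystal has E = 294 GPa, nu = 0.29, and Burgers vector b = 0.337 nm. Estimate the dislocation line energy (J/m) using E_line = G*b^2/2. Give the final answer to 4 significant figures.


Step 1: G = E / (2*(1+nu))
G = 294 / (2*(1+0.29)) = 113.953 GPa = 1.13953e+11 Pa
Step 2: E_line = G*b^2/2
b = 0.337 nm = 3.37e-10 m
E_line = 0.5 * 1.13953e+11 * (3.37e-10)^2 = 6.471e-09 J/m


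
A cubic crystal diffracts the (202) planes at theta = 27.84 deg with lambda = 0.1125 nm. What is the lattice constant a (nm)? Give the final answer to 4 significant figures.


d = lambda / (2*sin(theta))
d = 0.1125 / (2*sin(27.84 deg))
d = 0.120449 nm
a = d * sqrt(h^2+k^2+l^2) = 0.120449 * sqrt(8)
a = 0.3407 nm


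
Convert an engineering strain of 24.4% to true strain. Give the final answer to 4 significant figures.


epsilon_true = ln(1 + epsilon_eng)
epsilon_true = ln(1 + 0.244)
epsilon_true = 0.2183


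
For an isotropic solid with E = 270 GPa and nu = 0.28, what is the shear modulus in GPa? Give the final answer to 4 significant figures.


G = E / (2*(1+nu))
G = 270 / (2*(1+0.28))
G = 105.5 GPa


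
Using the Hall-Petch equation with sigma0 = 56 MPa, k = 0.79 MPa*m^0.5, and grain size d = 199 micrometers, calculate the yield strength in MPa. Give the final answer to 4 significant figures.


sigma_y = sigma0 + k / sqrt(d)
d = 199 um = 1.99e-04 m
sigma_y = 56 + 0.79 / sqrt(1.99e-04)
sigma_y = 112 MPa


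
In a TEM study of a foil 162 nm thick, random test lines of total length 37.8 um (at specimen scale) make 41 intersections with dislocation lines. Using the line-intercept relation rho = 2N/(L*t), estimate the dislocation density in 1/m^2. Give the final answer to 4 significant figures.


rho = 2N / (L * t)
L = 37.8 um = 3.78e-05 m, t = 162 nm = 1.62e-07 m
rho = 2 * 41 / (3.78e-05 * 1.62e-07)
rho = 1.339e+13 1/m^2


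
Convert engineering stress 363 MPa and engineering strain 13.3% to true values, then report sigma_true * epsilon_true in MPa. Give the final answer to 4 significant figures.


sigma_true = sigma_eng * (1 + epsilon_eng)
sigma_true = 363 * (1 + 0.133) = 411.279 MPa
epsilon_true = ln(1 + epsilon_eng)
epsilon_true = ln(1 + 0.133) = 0.124869
sigma_true * epsilon_true = 411.279 * 0.124869 = 51.36 MPa


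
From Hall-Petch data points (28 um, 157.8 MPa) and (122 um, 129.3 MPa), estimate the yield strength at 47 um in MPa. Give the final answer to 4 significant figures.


sigma_y = sigma0 + k / sqrt(d)
1/sqrt(d1) = 1/sqrt(2.8e-05) = 188.982;  1/sqrt(d2) = 90.5357
k = (sigma1 - sigma2) / (1/sqrt(d1) - 1/sqrt(d2)) = (157.8 - 129.3) / (188.982 - 90.5357) = 0.289497 MPa*m^0.5
sigma0 = sigma1 - k/sqrt(d1) = 157.8 - 0.289497*188.982 = 103.09 MPa
sigma_y(d3) = 103.09 + 0.289497 / sqrt(4.7e-05) = 145.3 MPa


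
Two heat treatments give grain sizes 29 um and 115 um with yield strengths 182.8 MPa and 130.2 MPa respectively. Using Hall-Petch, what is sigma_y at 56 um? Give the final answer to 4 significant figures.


sigma_y = sigma0 + k / sqrt(d)
1/sqrt(d1) = 1/sqrt(2.9e-05) = 185.695;  1/sqrt(d2) = 93.2505
k = (sigma1 - sigma2) / (1/sqrt(d1) - 1/sqrt(d2)) = (182.8 - 130.2) / (185.695 - 93.2505) = 0.568988 MPa*m^0.5
sigma0 = sigma1 - k/sqrt(d1) = 182.8 - 0.568988*185.695 = 77.1416 MPa
sigma_y(d3) = 77.1416 + 0.568988 / sqrt(5.6e-05) = 153.2 MPa


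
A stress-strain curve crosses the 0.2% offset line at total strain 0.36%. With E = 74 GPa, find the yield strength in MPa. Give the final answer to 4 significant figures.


Offset strain = 0.002
Elastic strain at yield = total_strain - offset = 3.6e-03 - 0.002 = 1.6e-03
sigma_y = E * elastic_strain = 74000 * 1.6e-03
sigma_y = 118.4 MPa


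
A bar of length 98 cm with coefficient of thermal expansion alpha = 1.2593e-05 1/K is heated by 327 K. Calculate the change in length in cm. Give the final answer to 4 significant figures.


dL = L0 * alpha * dT
dL = 98 * 1.2593e-05 * 327
dL = 0.4036 cm


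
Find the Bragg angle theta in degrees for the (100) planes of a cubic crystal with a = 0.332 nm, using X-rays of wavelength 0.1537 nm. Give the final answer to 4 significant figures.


d = a / sqrt(h^2+k^2+l^2)
d = 0.332 / sqrt(1) = 0.332 nm
lambda = 2*d*sin(theta)  =>  sin(theta) = lambda / (2*d)
sin(theta) = 0.1537 / (2 * 0.332) = 0.231476
theta = 13.38 deg


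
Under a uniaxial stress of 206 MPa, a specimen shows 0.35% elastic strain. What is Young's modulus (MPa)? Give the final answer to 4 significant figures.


E = sigma / epsilon
epsilon = 0.35% = 3.5e-03
E = 206 / 3.5e-03
E = 58860 MPa


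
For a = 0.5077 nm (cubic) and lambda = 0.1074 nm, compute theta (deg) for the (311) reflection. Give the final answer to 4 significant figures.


d = a / sqrt(h^2+k^2+l^2)
d = 0.5077 / sqrt(11) = 0.153077 nm
lambda = 2*d*sin(theta)  =>  sin(theta) = lambda / (2*d)
sin(theta) = 0.1074 / (2 * 0.153077) = 0.350803
theta = 20.54 deg


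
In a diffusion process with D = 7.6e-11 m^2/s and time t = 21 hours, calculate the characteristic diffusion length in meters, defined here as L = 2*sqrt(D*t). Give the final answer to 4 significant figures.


t = 21 hr = 75600 s
Diffusion length = 2*sqrt(D*t)
= 2*sqrt(7.6e-11 * 75600)
= 4.794e-03 m


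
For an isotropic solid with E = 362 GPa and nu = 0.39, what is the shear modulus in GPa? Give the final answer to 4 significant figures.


G = E / (2*(1+nu))
G = 362 / (2*(1+0.39))
G = 130.2 GPa


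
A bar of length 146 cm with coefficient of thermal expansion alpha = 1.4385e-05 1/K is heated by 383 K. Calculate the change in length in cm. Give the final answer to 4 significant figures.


dL = L0 * alpha * dT
dL = 146 * 1.4385e-05 * 383
dL = 0.8044 cm


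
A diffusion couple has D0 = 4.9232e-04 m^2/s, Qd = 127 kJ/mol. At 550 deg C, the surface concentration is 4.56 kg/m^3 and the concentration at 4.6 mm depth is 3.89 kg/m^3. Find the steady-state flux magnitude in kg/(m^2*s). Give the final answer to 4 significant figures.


Step 1: D = D0 * exp(-Qd/(R*T))
T = 550 + 273.15 = 823.15 K
D = 4.9232e-04 * exp(-127e3 / (8.314 * 823.15)) = 4.29453e-12 m^2/s
Step 2: J = D * (C1 - C2) / dx
J = 4.29453e-12 * (4.56 - 3.89) / 4.6e-03
J = 6.255e-10 kg/(m^2*s)


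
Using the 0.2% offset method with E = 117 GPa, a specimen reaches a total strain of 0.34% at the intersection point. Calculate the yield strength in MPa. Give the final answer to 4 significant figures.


Offset strain = 0.002
Elastic strain at yield = total_strain - offset = 3.4e-03 - 0.002 = 1.4e-03
sigma_y = E * elastic_strain = 117000 * 1.4e-03
sigma_y = 163.8 MPa


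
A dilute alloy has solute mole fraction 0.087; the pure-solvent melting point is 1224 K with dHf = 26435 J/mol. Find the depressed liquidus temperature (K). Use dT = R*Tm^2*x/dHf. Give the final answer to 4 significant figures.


dT = R*Tm^2*x / dHf
dT = 8.314 * 1224^2 * 0.087 / 26435
dT = 40.9933 K
T_new = 1224 - 40.9933 = 1183 K


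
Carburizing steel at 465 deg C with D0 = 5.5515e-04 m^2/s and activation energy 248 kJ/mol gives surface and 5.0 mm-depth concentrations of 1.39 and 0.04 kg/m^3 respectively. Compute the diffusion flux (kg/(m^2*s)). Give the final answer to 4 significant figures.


Step 1: D = D0 * exp(-Qd/(R*T))
T = 465 + 273.15 = 738.15 K
D = 5.5515e-04 * exp(-248e3 / (8.314 * 738.15)) = 1.56401e-21 m^2/s
Step 2: J = D * (C1 - C2) / dx
J = 1.56401e-21 * (1.39 - 0.04) / 5e-03
J = 4.223e-19 kg/(m^2*s)


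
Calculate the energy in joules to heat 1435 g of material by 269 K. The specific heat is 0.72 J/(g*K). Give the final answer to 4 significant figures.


Q = m * cp * dT
Q = 1435 * 0.72 * 269
Q = 277900 J


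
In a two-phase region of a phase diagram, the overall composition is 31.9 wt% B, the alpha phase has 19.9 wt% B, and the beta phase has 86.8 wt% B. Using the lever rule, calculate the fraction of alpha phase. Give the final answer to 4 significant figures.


f_alpha = (C_beta - C0) / (C_beta - C_alpha)
f_alpha = (86.8 - 31.9) / (86.8 - 19.9)
f_alpha = 0.8206


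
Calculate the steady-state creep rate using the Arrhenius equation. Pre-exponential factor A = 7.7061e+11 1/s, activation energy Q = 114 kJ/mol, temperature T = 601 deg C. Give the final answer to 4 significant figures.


rate = A * exp(-Q / (R*T))
T = 601 + 273.15 = 874.15 K
rate = 7.7061e+11 * exp(-114e3 / (8.314 * 874.15))
rate = 118700 1/s


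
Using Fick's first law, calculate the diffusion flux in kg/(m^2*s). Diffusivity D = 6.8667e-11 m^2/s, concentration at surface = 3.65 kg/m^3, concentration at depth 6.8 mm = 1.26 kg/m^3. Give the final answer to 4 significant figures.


J = -D * (dC/dx) = D * (C1 - C2) / dx
J = 6.8667e-11 * (3.65 - 1.26) / 6.8e-03
J = 2.413e-08 kg/(m^2*s)


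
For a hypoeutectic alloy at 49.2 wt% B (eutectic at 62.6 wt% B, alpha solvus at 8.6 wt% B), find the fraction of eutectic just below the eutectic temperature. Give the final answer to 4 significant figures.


f_primary = (C_e - C0) / (C_e - C_alpha_max)
f_primary = (62.6 - 49.2) / (62.6 - 8.6)
f_primary = 0.248148
f_eutectic = 1 - 0.248148 = 0.7519


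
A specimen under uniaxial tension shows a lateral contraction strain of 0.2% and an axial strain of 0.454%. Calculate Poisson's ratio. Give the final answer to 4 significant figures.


nu = -epsilon_lat / epsilon_axial
Lateral strain is contraction (negative), so using magnitudes:
nu = 0.2 / 0.454
nu = 0.4405


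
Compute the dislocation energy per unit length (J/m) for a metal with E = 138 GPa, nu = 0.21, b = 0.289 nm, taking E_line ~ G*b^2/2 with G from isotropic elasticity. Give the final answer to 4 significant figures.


Step 1: G = E / (2*(1+nu))
G = 138 / (2*(1+0.21)) = 57.0248 GPa = 5.70248e+10 Pa
Step 2: E_line = G*b^2/2
b = 0.289 nm = 2.89e-10 m
E_line = 0.5 * 5.70248e+10 * (2.89e-10)^2 = 2.381e-09 J/m


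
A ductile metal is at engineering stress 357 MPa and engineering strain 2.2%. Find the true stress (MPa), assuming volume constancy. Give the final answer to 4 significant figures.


sigma_true = sigma_eng * (1 + epsilon_eng)
sigma_true = 357 * (1 + 0.022)
sigma_true = 364.9 MPa


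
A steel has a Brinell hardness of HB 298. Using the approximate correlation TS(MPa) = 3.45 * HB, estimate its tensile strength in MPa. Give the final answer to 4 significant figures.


TS (MPa) = 3.45 * HB
TS = 3.45 * 298
TS = 1028 MPa


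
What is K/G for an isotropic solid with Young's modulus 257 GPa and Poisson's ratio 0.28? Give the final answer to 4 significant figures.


G = E / (2*(1+nu))
G = 257 / (2*(1+0.28)) = 100.391 GPa
K = E / (3*(1-2*nu))
K = 257 / (3*(1-2*0.28)) = 194.697 GPa
K/G = 194.697 / 100.391 = 1.939


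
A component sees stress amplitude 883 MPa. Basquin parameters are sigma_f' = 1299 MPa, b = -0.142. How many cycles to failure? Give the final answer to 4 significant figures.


sigma_a = sigma_f' * (2*Nf)^b
2*Nf = (sigma_a / sigma_f')^(1/b)
2*Nf = (883 / 1299)^(1/-0.142)
2*Nf = 15.1573
Nf = 7.579 cycles


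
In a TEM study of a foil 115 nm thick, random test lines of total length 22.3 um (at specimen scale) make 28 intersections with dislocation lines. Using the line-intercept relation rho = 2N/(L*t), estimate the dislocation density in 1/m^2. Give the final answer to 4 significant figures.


rho = 2N / (L * t)
L = 22.3 um = 2.23e-05 m, t = 115 nm = 1.15e-07 m
rho = 2 * 28 / (2.23e-05 * 1.15e-07)
rho = 2.184e+13 1/m^2


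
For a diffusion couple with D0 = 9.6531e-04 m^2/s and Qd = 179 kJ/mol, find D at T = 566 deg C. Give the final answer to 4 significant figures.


D = D0 * exp(-Qd / (R*T))
T = 839.15 K
D = 9.6531e-04 * exp(-179e3 / (8.314 * 839.15))
D = 6.951e-15 m^2/s


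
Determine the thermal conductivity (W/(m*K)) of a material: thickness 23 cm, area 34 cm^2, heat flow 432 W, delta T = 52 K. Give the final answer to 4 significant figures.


k = Q*L / (A*dT)
L = 0.23 m, A = 3.4e-03 m^2
k = 432 * 0.23 / (3.4e-03 * 52)
k = 562 W/(m*K)


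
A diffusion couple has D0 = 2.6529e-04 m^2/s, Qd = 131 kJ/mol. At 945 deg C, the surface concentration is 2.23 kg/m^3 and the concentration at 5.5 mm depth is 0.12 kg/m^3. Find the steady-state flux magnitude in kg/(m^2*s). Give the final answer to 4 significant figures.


Step 1: D = D0 * exp(-Qd/(R*T))
T = 945 + 273.15 = 1218.15 K
D = 2.6529e-04 * exp(-131e3 / (8.314 * 1218.15)) = 6.40027e-10 m^2/s
Step 2: J = D * (C1 - C2) / dx
J = 6.40027e-10 * (2.23 - 0.12) / 5.5e-03
J = 2.455e-07 kg/(m^2*s)


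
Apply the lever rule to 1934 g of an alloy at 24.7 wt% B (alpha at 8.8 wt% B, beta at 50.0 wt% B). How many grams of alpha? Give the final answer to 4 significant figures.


f_alpha = (C_beta - C0) / (C_beta - C_alpha)
f_alpha = (50.0 - 24.7) / (50.0 - 8.8) = 0.614078
m_alpha = f_alpha * m_total = 0.614078 * 1934 = 1188 g


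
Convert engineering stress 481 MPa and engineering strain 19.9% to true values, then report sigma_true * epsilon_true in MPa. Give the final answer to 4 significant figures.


sigma_true = sigma_eng * (1 + epsilon_eng)
sigma_true = 481 * (1 + 0.199) = 576.719 MPa
epsilon_true = ln(1 + epsilon_eng)
epsilon_true = ln(1 + 0.199) = 0.181488
sigma_true * epsilon_true = 576.719 * 0.181488 = 104.7 MPa


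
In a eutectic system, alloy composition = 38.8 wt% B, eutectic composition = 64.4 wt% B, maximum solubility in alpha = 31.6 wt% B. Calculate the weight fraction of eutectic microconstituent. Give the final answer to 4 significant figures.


f_primary = (C_e - C0) / (C_e - C_alpha_max)
f_primary = (64.4 - 38.8) / (64.4 - 31.6)
f_primary = 0.780488
f_eutectic = 1 - 0.780488 = 0.2195
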